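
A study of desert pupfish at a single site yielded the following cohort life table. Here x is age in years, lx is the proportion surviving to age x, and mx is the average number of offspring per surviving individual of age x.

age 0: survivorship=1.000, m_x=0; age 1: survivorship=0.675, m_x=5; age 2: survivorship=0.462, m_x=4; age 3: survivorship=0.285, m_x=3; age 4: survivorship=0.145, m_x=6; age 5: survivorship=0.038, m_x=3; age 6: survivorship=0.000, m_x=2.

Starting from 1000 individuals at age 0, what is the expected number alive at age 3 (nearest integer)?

285

Expected survivors = N0 · l_3 = 1000 × 0.285 = 285 → 285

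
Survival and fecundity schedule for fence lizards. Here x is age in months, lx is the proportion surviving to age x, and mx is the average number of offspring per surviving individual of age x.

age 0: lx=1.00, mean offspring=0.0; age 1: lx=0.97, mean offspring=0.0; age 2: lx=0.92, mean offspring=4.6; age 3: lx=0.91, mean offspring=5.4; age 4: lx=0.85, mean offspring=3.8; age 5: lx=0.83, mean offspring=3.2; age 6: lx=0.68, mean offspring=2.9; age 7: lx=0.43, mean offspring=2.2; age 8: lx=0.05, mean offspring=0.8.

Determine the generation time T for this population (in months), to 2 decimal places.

lx·mx: 0, 0, 4.232, 4.914, 3.23, 2.656, 1.972, 0.946, 0.04 → R0 = 17.99
x·lx·mx: 0, 0, 8.464, 14.742, 12.92, 13.28, 11.832, 6.622, 0.32 → Σ = 68.18
T = 68.18 / 17.99 = 3.789883… → 3.79

3.79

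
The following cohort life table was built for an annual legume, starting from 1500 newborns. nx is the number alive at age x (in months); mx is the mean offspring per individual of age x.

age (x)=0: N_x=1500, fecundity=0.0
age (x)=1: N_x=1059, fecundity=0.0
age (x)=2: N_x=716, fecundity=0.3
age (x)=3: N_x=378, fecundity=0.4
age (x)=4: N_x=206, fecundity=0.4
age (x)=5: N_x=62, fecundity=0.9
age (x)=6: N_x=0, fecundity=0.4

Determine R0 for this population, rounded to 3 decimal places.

0.336

lx = nx/n0 = nx/1500: 1, 0.706, 0.47733…, 0.252, 0.13733…, 0.04133…, 0
lx·mx by age: 0, 0, 0.1432…, 0.1008, 0.054933…, 0.0372…, 0
R0 = Σ lx·mx = 0.336133… → 0.336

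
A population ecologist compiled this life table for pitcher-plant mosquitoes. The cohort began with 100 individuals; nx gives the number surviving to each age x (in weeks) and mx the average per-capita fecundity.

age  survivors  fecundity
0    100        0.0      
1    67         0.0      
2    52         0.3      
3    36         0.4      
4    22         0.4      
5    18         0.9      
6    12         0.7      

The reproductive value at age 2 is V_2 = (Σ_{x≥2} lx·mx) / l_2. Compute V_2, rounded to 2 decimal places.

lx = nx/n0 = nx/100: 1, 0.67, 0.52, 0.36, 0.22, 0.18, 0.12
lx·mx for x ≥ 2: 0.156, 0.144, 0.088, 0.162, 0.084 → sum = 0.634
V_2 = 0.634 / l_2 = 0.634 / 0.52 = 1.219231… → 1.22

1.22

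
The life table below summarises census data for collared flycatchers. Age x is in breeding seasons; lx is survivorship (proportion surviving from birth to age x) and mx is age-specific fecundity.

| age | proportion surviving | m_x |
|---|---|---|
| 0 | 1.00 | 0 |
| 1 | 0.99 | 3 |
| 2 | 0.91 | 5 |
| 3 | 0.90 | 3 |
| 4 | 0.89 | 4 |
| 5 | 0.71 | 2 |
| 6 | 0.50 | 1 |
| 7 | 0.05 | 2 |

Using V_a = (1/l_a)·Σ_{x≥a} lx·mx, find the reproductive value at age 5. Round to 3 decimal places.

2.845

lx·mx for x ≥ 5: 1.42, 0.5, 0.1 → sum = 2.02
V_5 = 2.02 / l_5 = 2.02 / 0.71 = 2.84507… → 2.845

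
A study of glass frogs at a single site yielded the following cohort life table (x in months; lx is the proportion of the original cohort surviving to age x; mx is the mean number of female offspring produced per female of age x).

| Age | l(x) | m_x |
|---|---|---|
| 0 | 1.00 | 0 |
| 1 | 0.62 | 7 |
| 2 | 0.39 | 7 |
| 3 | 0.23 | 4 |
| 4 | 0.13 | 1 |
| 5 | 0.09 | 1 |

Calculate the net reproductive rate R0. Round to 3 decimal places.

lx·mx by age: 0, 4.34, 2.73, 0.92, 0.13, 0.09
R0 = Σ lx·mx = 8.21 → 8.210

8.210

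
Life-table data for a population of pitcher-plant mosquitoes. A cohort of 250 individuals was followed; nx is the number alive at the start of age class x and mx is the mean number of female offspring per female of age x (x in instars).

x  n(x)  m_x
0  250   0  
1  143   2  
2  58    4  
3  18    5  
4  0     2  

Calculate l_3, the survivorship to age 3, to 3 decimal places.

0.072

l_3 = n_3/n_0 = 18/250 = 0.072 → 0.072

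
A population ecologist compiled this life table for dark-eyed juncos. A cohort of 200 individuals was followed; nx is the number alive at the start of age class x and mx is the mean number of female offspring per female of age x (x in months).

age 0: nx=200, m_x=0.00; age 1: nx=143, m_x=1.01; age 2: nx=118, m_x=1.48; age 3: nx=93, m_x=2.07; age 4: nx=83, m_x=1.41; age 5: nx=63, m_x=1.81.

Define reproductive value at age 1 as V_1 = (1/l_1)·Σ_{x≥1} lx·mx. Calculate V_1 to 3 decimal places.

lx = nx/n0 = nx/200: 1, 0.715, 0.59, 0.465, 0.415, 0.315
lx·mx for x ≥ 1: 0.72215, 0.8732, 0.96255, 0.58515, 0.57015 → sum = 3.7132
V_1 = 3.7132 / l_1 = 3.7132 / 0.715 = 5.193287… → 5.193

5.193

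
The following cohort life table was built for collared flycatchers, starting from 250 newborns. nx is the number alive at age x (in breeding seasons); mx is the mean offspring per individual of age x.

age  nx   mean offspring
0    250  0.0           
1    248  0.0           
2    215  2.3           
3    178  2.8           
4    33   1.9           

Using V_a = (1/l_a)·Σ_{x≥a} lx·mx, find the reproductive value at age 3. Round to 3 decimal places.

3.152

lx = nx/n0 = nx/250: 1, 0.992, 0.86, 0.712, 0.132
lx·mx for x ≥ 3: 1.9936, 0.2508 → sum = 2.2444
V_3 = 2.2444 / l_3 = 2.2444 / 0.712 = 3.152247… → 3.152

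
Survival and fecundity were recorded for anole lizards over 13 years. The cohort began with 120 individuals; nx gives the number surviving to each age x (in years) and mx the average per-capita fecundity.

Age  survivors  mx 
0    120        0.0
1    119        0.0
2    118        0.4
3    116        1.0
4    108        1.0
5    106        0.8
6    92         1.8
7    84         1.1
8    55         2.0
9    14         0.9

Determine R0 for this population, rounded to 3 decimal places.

6.138

lx = nx/n0 = nx/120: 1, 0.99167…, 0.98333…, 0.96667…, 0.9, 0.88333…, 0.76667…, 0.7, 0.45833…, 0.11667…
lx·mx by age: 0, 0, 0.393333…, 0.966667…, 0.9, 0.706667…, 1.38…, 0.77, 0.916667…, 0.105…
R0 = Σ lx·mx = 6.138333… → 6.138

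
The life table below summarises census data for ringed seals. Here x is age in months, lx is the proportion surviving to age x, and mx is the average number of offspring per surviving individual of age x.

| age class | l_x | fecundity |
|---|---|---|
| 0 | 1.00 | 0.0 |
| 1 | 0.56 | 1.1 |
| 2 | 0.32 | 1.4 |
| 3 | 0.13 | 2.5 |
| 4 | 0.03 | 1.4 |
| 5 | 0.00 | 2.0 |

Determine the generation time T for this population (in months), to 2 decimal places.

lx·mx: 0, 0.616, 0.448, 0.325, 0.042, 0 → R0 = 1.431
x·lx·mx: 0, 0.616, 0.896, 0.975, 0.168, 0 → Σ = 2.655
T = 2.655 / 1.431 = 1.855346… → 1.86

1.86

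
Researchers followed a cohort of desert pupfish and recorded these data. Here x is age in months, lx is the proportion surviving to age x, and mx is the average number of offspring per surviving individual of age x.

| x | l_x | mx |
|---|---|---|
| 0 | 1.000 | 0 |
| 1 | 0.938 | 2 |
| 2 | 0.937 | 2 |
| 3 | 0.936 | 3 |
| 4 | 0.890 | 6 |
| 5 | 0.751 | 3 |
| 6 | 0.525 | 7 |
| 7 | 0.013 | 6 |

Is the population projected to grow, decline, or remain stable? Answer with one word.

growing

R0 = Σ lx·mx = 0 + 1.876 + 1.874 + 2.808 + 5.34 + 2.253 + 3.675 + 0.078 = 17.904
R0 > 1, so the population is growing.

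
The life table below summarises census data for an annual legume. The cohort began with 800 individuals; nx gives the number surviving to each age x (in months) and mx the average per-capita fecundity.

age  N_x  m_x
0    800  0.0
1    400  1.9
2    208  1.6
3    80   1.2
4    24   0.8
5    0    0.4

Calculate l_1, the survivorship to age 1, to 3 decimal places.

l_1 = n_1/n_0 = 400/800 = 0.5 → 0.500

0.500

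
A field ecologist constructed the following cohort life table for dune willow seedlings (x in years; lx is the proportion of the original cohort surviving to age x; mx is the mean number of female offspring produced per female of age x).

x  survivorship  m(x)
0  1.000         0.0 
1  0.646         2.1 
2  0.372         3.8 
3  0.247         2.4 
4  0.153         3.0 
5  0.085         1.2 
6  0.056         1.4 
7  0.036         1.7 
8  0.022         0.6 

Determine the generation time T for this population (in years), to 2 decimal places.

lx·mx: 0, 1.3566, 1.4136, 0.5928, 0.459, 0.102, 0.0784, 0.0612, 0.0132 → R0 = 4.0768
x·lx·mx: 0, 1.3566, 2.8272, 1.7784, 1.836, 0.51, 0.4704, 0.4284, 0.1056 → Σ = 9.3126
T = 9.3126 / 4.0768 = 2.284292… → 2.28

2.28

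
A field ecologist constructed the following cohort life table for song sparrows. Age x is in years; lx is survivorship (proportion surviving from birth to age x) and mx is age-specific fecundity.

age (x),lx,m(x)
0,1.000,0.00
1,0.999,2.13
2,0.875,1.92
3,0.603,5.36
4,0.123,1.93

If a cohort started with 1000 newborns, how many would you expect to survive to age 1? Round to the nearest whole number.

Expected survivors = N0 · l_1 = 1000 × 0.999 = 999 → 999

999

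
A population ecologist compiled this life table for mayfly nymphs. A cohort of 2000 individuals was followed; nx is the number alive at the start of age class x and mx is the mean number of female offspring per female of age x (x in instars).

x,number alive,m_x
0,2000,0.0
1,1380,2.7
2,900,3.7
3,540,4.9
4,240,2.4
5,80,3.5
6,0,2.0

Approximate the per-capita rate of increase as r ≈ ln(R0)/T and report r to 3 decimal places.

0.797

lx = nx/n0 = nx/2000: 1, 0.69, 0.45, 0.27, 0.12, 0.04, 0
R0 = Σ lx·mx = 0 + 1.863 + 1.665 + 1.323 + 0.288 + 0.14 + 0 = 5.279
Σ x·lx·mx = 11.014; T = 11.014/5.279 = 2.08638…
r ≈ ln(R0)/T = ln(5.279)/2.08638… = 0.79743… → 0.797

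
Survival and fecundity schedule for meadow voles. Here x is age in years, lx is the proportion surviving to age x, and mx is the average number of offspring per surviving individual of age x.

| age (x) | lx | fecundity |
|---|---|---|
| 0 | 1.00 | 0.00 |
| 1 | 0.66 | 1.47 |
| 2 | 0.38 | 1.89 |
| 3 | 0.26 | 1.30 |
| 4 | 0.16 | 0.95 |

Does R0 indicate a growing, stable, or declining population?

growing

R0 = Σ lx·mx = 0 + 0.9702 + 0.7182 + 0.338 + 0.152 = 2.1784
R0 > 1, so the population is growing.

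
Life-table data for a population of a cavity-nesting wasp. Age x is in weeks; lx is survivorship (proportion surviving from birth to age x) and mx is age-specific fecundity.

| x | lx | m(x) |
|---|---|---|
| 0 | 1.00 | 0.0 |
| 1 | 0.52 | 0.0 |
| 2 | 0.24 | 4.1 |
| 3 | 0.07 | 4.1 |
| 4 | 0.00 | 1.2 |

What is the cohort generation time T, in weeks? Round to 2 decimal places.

2.23

lx·mx: 0, 0, 0.984, 0.287, 0 → R0 = 1.271
x·lx·mx: 0, 0, 1.968, 0.861, 0 → Σ = 2.829
T = 2.829 / 1.271 = 2.225806… → 2.23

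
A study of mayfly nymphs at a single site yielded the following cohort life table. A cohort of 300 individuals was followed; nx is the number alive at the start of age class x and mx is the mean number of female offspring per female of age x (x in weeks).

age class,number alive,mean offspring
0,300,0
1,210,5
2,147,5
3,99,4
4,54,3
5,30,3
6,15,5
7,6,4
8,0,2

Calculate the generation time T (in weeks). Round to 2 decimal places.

2.14

lx = nx/n0 = nx/300: 1, 0.7, 0.49, 0.33, 0.18, 0.1, 0.05, 0.02, 0
lx·mx: 0, 3.5, 2.45, 1.32, 0.54, 0.3, 0.25, 0.08, 0 → R0 = 8.44
x·lx·mx: 0, 3.5, 4.9, 3.96, 2.16, 1.5, 1.5, 0.56, 0 → Σ = 18.08
T = 18.08 / 8.44 = 2.14218… → 2.14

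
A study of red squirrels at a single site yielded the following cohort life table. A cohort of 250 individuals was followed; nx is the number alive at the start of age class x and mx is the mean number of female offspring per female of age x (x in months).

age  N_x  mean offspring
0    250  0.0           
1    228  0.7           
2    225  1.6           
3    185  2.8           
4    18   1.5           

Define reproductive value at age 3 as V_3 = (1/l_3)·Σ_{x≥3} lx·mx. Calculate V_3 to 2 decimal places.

lx = nx/n0 = nx/250: 1, 0.912, 0.9, 0.74, 0.072
lx·mx for x ≥ 3: 2.072, 0.108 → sum = 2.18
V_3 = 2.18 / l_3 = 2.18 / 0.74 = 2.945946… → 2.95

2.95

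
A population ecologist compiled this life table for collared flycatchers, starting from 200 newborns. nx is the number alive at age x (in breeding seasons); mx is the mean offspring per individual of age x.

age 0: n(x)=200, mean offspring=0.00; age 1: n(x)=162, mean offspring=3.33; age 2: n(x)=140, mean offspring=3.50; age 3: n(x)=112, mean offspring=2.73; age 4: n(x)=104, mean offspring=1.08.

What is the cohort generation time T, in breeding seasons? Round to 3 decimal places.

lx = nx/n0 = nx/200: 1, 0.81, 0.7, 0.56, 0.52
lx·mx: 0, 2.6973, 2.45, 1.5288, 0.5616 → R0 = 7.2377
x·lx·mx: 0, 2.6973, 4.9, 4.5864, 2.2464 → Σ = 14.4301
T = 14.4301 / 7.2377 = 1.993741… → 1.994

1.994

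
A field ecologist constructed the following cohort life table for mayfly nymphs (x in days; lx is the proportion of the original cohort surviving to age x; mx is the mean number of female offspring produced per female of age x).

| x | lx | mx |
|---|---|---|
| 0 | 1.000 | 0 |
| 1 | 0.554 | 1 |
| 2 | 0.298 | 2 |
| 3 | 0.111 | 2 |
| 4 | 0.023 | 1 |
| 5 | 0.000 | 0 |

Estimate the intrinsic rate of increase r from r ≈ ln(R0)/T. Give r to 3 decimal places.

R0 = Σ lx·mx = 0 + 0.554 + 0.596 + 0.222 + 0.023 + 0 = 1.395
Σ x·lx·mx = 2.504; T = 2.504/1.395 = 1.79498…
r ≈ ln(R0)/T = ln(1.395)/1.79498… = 0.18546… → 0.185

0.185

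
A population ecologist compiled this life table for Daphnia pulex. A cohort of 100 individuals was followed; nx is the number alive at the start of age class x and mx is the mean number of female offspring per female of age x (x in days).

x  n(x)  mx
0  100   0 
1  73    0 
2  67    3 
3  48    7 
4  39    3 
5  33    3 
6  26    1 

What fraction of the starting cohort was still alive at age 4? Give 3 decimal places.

0.390

l_4 = n_4/n_0 = 39/100 = 0.39 → 0.390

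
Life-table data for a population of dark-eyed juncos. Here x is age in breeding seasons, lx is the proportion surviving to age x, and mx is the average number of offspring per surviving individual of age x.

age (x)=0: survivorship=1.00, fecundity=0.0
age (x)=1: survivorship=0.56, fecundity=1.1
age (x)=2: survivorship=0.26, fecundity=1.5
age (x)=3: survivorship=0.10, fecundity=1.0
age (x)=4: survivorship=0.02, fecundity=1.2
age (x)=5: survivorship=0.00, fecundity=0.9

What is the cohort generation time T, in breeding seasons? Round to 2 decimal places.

lx·mx: 0, 0.616, 0.39, 0.1, 0.024, 0 → R0 = 1.13
x·lx·mx: 0, 0.616, 0.78, 0.3, 0.096, 0 → Σ = 1.792
T = 1.792 / 1.13 = 1.585841… → 1.59

1.59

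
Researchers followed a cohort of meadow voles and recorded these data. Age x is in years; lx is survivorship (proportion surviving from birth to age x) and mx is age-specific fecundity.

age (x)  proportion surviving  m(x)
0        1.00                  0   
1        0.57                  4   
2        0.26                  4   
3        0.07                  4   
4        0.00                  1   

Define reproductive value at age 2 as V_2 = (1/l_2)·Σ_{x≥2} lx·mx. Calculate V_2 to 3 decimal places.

lx·mx for x ≥ 2: 1.04, 0.28, 0 → sum = 1.32
V_2 = 1.32 / l_2 = 1.32 / 0.26 = 5.076923… → 5.077

5.077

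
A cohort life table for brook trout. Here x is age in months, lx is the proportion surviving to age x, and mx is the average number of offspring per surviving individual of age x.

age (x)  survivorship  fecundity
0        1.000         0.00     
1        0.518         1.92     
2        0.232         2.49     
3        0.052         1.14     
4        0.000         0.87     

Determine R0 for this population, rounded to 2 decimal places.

lx·mx by age: 0, 0.99456, 0.57768, 0.05928, 0
R0 = Σ lx·mx = 1.63152 → 1.63

1.63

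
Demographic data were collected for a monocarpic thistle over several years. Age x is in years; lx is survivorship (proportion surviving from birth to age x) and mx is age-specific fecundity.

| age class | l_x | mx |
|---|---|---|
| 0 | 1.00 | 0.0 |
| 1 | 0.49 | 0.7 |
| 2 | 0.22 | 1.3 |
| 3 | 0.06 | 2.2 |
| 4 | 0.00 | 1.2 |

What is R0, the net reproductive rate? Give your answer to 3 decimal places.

lx·mx by age: 0, 0.343, 0.286, 0.132, 0
R0 = Σ lx·mx = 0.761 → 0.761

0.761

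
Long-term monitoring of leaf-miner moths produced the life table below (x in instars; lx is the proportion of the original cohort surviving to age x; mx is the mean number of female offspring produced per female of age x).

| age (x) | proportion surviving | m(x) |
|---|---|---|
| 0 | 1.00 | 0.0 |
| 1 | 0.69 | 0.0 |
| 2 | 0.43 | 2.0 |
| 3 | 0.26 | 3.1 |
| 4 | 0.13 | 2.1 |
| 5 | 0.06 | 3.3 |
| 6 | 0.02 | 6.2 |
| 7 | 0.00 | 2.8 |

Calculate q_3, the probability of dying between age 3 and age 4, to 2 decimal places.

0.50

q_3 = (l_3 − l_4) / l_3 = (0.26 − 0.13) / 0.26
     = 0.13 / 0.26 = 0.5 → 0.50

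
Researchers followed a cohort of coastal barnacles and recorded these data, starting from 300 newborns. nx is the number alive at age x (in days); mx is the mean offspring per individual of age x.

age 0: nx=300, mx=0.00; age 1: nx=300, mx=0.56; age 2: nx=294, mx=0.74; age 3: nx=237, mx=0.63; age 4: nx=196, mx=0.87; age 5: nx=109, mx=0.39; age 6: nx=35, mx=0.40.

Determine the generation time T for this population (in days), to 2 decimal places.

lx = nx/n0 = nx/300: 1, 1, 0.98, 0.79, 0.65333…, 0.36333…, 0.11667…
lx·mx: 0, 0.56, 0.7252, 0.4977, 0.5684…, 0.1417…, 0.046667… → R0 = 2.539667…
x·lx·mx: 0, 0.56, 1.4504, 1.4931, 2.2736…, 0.7085…, 0.28… → Σ = 6.7656…
T = 6.7656… / 2.539667… = 2.663972… → 2.66

2.66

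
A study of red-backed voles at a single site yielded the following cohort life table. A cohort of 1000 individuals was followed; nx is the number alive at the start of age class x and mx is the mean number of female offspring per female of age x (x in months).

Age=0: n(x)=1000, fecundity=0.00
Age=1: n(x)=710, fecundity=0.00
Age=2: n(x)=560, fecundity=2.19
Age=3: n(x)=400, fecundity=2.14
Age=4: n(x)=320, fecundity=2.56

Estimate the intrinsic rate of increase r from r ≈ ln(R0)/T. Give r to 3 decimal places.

0.373

lx = nx/n0 = nx/1000: 1, 0.71, 0.56, 0.4, 0.32
R0 = Σ lx·mx = 0 + 0 + 1.2264 + 0.856 + 0.8192 = 2.9016
Σ x·lx·mx = 8.2976; T = 8.2976/2.9016 = 2.85966…
r ≈ ln(R0)/T = ln(2.9016)/2.85966… = 0.37251… → 0.373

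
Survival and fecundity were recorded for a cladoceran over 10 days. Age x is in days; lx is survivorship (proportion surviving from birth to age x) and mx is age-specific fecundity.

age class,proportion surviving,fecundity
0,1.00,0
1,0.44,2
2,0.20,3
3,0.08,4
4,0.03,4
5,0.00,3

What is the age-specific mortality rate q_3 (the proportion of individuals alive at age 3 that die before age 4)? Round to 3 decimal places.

q_3 = (l_3 − l_4) / l_3 = (0.08 − 0.03) / 0.08
     = 0.05 / 0.08 = 0.625 → 0.625

0.625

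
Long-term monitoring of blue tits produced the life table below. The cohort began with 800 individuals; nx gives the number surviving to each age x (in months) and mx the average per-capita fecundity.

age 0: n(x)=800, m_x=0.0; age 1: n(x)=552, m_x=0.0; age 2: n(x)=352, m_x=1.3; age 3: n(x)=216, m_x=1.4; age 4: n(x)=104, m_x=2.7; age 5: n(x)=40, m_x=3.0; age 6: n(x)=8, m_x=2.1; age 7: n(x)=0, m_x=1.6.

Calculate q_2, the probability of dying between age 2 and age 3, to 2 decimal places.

lx = nx/n0 = nx/800: 1, 0.69, 0.44, 0.27, 0.13, 0.05, 0.01, 0
q_2 = (l_2 − l_3) / l_2 = (0.44 − 0.27) / 0.44
     = 0.17 / 0.44 = 0.386364… → 0.39

0.39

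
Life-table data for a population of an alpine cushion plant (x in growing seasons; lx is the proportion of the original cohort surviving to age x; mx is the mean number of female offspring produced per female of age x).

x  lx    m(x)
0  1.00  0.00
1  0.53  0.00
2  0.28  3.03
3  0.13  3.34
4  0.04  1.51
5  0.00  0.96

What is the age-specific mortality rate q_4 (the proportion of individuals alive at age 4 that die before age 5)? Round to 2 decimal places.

1.00

q_4 = (l_4 − l_5) / l_4 = (0.04 − 0) / 0.04
     = 0.04 / 0.04 = 1 → 1.00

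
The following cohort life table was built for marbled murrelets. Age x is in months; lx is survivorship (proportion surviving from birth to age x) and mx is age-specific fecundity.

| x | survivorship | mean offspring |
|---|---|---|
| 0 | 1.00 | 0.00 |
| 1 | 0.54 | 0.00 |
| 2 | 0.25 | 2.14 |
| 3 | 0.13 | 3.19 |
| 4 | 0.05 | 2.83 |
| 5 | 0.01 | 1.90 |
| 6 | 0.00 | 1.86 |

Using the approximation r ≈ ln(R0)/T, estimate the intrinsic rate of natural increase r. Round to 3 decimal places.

R0 = Σ lx·mx = 0 + 0 + 0.535 + 0.4147 + 0.1415 + 0.019 + 0 = 1.1102
Σ x·lx·mx = 2.9751; T = 2.9751/1.1102 = 2.67979…
r ≈ ln(R0)/T = ln(1.1102)/2.67979… = 0.03901… → 0.039

0.039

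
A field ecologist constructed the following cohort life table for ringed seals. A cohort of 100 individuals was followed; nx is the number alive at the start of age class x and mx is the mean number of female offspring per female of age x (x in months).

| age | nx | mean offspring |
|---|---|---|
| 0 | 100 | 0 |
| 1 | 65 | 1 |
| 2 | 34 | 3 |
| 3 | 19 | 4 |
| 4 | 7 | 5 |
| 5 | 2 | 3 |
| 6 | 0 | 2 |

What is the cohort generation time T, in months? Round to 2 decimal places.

lx = nx/n0 = nx/100: 1, 0.65, 0.34, 0.19, 0.07, 0.02, 0
lx·mx: 0, 0.65, 1.02, 0.76, 0.35, 0.06, 0 → R0 = 2.84
x·lx·mx: 0, 0.65, 2.04, 2.28, 1.4, 0.3, 0 → Σ = 6.67
T = 6.67 / 2.84 = 2.348592… → 2.35

2.35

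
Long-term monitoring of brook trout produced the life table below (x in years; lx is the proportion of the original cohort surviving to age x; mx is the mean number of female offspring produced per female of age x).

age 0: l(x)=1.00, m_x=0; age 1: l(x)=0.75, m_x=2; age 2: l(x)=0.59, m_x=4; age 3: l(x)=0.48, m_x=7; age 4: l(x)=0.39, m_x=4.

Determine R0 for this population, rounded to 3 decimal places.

lx·mx by age: 0, 1.5, 2.36, 3.36, 1.56
R0 = Σ lx·mx = 8.78 → 8.780

8.780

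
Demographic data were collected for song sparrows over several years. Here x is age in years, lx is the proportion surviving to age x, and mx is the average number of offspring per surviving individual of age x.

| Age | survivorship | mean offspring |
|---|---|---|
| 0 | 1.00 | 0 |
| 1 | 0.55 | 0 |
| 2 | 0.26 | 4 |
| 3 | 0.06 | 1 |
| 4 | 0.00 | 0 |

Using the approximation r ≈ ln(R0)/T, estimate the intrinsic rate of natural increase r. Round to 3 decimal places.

0.046

R0 = Σ lx·mx = 0 + 0 + 1.04 + 0.06 + 0 = 1.1
Σ x·lx·mx = 2.26; T = 2.26/1.1 = 2.05455…
r ≈ ln(R0)/T = ln(1.1)/2.05455… = 0.04639… → 0.046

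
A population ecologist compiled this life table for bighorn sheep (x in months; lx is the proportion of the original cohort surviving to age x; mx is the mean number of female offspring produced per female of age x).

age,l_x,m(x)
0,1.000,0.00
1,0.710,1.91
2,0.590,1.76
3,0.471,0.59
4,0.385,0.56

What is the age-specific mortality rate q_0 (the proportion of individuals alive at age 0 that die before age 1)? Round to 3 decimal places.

q_0 = (l_0 − l_1) / l_0 = (1 − 0.71) / 1
     = 0.29 / 1 = 0.29 → 0.290

0.290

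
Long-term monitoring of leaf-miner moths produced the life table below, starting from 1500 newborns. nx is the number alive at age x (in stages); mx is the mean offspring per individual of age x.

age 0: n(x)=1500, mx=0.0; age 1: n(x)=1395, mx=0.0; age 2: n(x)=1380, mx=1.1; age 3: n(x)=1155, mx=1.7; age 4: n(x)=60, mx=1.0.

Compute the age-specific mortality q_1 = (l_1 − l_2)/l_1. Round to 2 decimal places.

lx = nx/n0 = nx/1500: 1, 0.93, 0.92, 0.77, 0.04
q_1 = (l_1 − l_2) / l_1 = (0.93 − 0.92) / 0.93
     = 0.01 / 0.93 = 0.010753… → 0.01

0.01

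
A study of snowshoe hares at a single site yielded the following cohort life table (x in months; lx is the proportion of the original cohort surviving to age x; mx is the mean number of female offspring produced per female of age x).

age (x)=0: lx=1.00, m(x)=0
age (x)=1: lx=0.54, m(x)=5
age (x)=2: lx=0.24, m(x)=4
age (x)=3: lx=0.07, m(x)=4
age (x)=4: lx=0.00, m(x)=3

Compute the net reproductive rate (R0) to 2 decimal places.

3.94

lx·mx by age: 0, 2.7, 0.96, 0.28, 0
R0 = Σ lx·mx = 3.94 → 3.94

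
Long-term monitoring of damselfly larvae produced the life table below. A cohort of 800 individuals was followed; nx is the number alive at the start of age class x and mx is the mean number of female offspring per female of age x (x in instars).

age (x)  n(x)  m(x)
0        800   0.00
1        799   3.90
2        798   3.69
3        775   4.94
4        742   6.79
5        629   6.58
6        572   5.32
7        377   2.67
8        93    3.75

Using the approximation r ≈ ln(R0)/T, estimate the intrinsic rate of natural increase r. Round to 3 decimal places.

0.886

lx = nx/n0 = nx/800: 1, 0.99875, 0.9975, 0.96875, 0.9275, 0.78625, 0.715, 0.47125, 0.11625
R0 = Σ lx·mx = 0 + 3.89513… + 3.68078… + 4.78563… + 6.29773… + 5.17353… + 3.8038 + 1.25824… + 0.43594… = 29.33075…
Σ x·lx·mx = 111.790038…; T = 111.790038…/29.33075… = 3.81136…
r ≈ ln(R0)/T = ln(29.33075…)/3.81136… = 0.88646… → 0.886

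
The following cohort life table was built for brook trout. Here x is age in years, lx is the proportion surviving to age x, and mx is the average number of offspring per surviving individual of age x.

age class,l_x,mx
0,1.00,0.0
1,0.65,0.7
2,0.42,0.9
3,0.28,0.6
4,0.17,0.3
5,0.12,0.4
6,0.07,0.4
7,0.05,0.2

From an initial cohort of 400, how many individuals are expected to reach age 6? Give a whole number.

Expected survivors = N0 · l_6 = 400 × 0.07 = 28 → 28

28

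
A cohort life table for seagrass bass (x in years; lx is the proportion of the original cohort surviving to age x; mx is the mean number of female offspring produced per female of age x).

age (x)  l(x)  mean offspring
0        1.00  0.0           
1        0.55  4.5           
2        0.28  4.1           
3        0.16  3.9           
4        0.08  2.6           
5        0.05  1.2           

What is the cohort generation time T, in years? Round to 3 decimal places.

lx·mx: 0, 2.475, 1.148, 0.624, 0.208, 0.06 → R0 = 4.515
x·lx·mx: 0, 2.475, 2.296, 1.872, 0.832, 0.3 → Σ = 7.775
T = 7.775 / 4.515 = 1.722038… → 1.722

1.722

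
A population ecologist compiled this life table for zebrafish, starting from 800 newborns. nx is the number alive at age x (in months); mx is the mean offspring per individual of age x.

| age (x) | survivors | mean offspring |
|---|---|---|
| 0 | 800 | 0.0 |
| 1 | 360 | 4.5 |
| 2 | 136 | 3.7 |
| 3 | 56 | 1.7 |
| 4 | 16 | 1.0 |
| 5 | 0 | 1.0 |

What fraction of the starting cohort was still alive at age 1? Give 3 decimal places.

0.450

l_1 = n_1/n_0 = 360/800 = 0.45 → 0.450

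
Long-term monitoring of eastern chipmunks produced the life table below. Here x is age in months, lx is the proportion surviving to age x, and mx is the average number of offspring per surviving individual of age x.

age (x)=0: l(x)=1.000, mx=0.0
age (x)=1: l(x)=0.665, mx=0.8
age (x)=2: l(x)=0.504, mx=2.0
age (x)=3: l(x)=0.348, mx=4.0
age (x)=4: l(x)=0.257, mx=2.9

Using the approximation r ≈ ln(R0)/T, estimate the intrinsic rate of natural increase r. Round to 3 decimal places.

0.493

R0 = Σ lx·mx = 0 + 0.532 + 1.008 + 1.392 + 0.7453 = 3.6773
Σ x·lx·mx = 9.7052; T = 9.7052/3.6773 = 2.63922…
r ≈ ln(R0)/T = ln(3.6773)/2.63922… = 0.4934… → 0.493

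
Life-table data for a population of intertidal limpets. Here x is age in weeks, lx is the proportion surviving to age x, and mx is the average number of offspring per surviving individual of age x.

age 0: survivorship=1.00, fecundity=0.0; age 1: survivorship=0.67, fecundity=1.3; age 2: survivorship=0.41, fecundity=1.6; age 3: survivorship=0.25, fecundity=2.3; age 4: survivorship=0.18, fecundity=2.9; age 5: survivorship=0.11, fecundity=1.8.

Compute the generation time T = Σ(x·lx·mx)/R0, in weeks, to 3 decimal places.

lx·mx: 0, 0.871, 0.656, 0.575, 0.522, 0.198 → R0 = 2.822
x·lx·mx: 0, 0.871, 1.312, 1.725, 2.088, 0.99 → Σ = 6.986
T = 6.986 / 2.822 = 2.475549… → 2.476

2.476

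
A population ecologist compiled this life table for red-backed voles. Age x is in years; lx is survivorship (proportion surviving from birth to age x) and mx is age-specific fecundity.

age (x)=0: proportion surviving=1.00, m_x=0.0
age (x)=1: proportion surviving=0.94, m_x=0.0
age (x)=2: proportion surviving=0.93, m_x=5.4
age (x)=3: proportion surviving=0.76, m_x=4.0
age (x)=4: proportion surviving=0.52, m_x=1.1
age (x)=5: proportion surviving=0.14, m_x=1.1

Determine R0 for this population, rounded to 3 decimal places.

8.788

lx·mx by age: 0, 0, 5.022, 3.04, 0.572, 0.154
R0 = Σ lx·mx = 8.788 → 8.788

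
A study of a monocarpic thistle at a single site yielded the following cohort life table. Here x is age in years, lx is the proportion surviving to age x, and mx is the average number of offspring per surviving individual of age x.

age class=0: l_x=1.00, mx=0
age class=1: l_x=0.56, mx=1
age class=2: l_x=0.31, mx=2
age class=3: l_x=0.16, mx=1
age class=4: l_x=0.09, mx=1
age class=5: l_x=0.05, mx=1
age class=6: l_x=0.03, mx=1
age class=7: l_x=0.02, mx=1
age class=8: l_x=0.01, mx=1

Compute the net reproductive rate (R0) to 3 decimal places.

lx·mx by age: 0, 0.56, 0.62, 0.16, 0.09, 0.05, 0.03, 0.02, 0.01
R0 = Σ lx·mx = 1.54 → 1.540

1.540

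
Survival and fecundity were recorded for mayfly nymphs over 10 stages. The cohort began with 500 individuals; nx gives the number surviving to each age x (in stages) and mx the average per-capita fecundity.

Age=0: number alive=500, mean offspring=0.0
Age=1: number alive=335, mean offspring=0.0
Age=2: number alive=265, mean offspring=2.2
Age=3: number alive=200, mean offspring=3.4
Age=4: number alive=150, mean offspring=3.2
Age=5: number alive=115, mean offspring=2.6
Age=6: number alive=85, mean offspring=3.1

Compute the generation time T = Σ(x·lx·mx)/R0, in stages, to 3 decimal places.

3.558

lx = nx/n0 = nx/500: 1, 0.67, 0.53, 0.4, 0.3, 0.23, 0.17
lx·mx: 0, 0, 1.166, 1.36, 0.96, 0.598, 0.527 → R0 = 4.611
x·lx·mx: 0, 0, 2.332, 4.08, 3.84, 2.99, 3.162 → Σ = 16.404
T = 16.404 / 4.611 = 3.55758… → 3.558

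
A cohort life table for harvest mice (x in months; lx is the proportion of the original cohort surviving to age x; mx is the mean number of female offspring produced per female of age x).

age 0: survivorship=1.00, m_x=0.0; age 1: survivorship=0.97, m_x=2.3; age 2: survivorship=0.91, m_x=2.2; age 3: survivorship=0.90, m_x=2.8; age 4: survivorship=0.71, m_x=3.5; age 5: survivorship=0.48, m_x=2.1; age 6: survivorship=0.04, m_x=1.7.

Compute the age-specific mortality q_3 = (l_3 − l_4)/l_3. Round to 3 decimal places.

q_3 = (l_3 − l_4) / l_3 = (0.9 − 0.71) / 0.9
     = 0.19 / 0.9 = 0.211111… → 0.211

0.211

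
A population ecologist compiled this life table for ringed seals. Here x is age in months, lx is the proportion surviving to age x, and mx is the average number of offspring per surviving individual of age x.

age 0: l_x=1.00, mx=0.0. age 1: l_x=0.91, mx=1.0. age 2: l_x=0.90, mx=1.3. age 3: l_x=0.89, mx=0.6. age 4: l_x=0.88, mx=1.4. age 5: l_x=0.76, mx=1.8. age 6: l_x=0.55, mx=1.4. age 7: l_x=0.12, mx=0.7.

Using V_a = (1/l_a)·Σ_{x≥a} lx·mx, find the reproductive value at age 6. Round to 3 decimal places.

lx·mx for x ≥ 6: 0.77, 0.084 → sum = 0.854
V_6 = 0.854 / l_6 = 0.854 / 0.55 = 1.552727… → 1.553

1.553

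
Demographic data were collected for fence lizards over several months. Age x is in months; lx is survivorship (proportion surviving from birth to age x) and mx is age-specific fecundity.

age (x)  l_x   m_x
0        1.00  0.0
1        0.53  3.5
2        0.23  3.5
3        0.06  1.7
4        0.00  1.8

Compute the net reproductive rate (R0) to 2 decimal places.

lx·mx by age: 0, 1.855, 0.805, 0.102, 0
R0 = Σ lx·mx = 2.762 → 2.76

2.76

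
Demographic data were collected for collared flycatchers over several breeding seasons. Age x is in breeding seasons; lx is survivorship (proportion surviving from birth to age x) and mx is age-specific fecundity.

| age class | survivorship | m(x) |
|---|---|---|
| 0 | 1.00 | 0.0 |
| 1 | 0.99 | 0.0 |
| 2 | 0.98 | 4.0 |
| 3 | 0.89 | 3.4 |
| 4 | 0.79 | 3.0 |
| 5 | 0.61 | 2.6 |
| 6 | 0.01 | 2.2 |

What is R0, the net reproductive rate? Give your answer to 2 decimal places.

lx·mx by age: 0, 0, 3.92, 3.026, 2.37, 1.586, 0.022
R0 = Σ lx·mx = 10.924 → 10.92

10.92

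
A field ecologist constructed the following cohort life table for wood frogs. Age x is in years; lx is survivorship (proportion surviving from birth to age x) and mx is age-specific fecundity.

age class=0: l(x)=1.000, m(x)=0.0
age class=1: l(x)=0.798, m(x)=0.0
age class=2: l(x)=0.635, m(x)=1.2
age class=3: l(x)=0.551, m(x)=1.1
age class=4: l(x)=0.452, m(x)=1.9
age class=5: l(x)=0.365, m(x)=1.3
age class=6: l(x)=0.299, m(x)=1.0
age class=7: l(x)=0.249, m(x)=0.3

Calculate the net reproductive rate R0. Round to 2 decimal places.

lx·mx by age: 0, 0, 0.762, 0.6061, 0.8588, 0.4745, 0.299, 0.0747
R0 = Σ lx·mx = 3.0751 → 3.08

3.08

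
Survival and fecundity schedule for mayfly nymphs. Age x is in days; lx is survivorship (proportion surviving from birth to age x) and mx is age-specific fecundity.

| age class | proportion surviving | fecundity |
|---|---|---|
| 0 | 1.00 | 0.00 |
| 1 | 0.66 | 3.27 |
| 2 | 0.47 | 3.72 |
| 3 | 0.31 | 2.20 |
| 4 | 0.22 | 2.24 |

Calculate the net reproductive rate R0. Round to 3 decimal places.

5.081

lx·mx by age: 0, 2.1582, 1.7484, 0.682, 0.4928
R0 = Σ lx·mx = 5.0814 → 5.081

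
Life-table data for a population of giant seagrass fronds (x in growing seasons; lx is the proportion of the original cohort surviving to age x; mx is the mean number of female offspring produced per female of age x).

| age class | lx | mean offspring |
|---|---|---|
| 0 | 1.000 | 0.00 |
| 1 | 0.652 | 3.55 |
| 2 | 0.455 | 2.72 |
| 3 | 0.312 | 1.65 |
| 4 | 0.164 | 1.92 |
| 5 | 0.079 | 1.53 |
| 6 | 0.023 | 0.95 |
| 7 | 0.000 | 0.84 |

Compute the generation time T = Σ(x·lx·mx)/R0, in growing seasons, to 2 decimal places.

lx·mx: 0, 2.3146, 1.2376, 0.5148, 0.31488, 0.12087, 0.02185, 0 → R0 = 4.5246
x·lx·mx: 0, 2.3146, 2.4752, 1.5444, 1.25952, 0.60435, 0.1311, 0 → Σ = 8.32917
T = 8.32917 / 4.5246 = 1.840863… → 1.84

1.84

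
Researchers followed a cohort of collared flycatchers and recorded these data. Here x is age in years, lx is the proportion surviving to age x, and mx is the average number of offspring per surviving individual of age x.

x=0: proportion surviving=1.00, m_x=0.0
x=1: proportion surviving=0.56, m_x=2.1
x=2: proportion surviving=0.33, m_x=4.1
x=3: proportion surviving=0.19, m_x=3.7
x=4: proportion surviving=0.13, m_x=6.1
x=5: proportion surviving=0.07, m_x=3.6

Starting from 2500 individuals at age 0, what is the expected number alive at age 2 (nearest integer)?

825

Expected survivors = N0 · l_2 = 2500 × 0.33 = 825 → 825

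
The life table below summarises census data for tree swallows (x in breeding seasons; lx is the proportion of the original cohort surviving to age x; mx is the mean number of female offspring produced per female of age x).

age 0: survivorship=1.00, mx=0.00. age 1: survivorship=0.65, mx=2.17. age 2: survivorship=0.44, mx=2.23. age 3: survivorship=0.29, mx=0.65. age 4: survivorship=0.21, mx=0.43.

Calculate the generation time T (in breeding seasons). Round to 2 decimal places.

lx·mx: 0, 1.4105, 0.9812, 0.1885, 0.0903 → R0 = 2.6705
x·lx·mx: 0, 1.4105, 1.9624, 0.5655, 0.3612 → Σ = 4.2996
T = 4.2996 / 2.6705 = 1.610036… → 1.61

1.61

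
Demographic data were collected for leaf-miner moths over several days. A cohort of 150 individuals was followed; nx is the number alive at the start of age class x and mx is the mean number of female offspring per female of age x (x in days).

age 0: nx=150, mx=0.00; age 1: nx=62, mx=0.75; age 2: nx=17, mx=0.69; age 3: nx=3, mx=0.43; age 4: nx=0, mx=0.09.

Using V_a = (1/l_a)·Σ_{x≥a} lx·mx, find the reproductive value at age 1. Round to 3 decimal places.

0.960

lx = nx/n0 = nx/150: 1, 0.41333…, 0.11333…, 0.02, 0
lx·mx for x ≥ 1: 0.31…, 0.0782…, 0.0086, 0 → sum = 0.3968…
V_1 = 0.3968… / l_1 = 0.3968… / 0.413333… = 0.96… → 0.960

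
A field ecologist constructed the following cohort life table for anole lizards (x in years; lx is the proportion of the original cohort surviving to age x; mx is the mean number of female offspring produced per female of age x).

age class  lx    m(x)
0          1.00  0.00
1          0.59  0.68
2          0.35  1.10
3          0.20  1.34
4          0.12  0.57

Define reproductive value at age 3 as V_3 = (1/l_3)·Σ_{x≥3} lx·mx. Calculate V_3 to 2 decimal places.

lx·mx for x ≥ 3: 0.268, 0.0684 → sum = 0.3364
V_3 = 0.3364 / l_3 = 0.3364 / 0.2 = 1.682 → 1.68

1.68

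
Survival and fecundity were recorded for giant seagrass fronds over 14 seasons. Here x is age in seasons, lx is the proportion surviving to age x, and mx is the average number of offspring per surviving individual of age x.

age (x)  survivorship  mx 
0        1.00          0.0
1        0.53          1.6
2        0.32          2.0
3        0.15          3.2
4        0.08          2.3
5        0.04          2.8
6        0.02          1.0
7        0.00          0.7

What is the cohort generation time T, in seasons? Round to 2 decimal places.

2.18

lx·mx: 0, 0.848, 0.64, 0.48, 0.184, 0.112, 0.02, 0 → R0 = 2.284
x·lx·mx: 0, 0.848, 1.28, 1.44, 0.736, 0.56, 0.12, 0 → Σ = 4.984
T = 4.984 / 2.284 = 2.182137… → 2.18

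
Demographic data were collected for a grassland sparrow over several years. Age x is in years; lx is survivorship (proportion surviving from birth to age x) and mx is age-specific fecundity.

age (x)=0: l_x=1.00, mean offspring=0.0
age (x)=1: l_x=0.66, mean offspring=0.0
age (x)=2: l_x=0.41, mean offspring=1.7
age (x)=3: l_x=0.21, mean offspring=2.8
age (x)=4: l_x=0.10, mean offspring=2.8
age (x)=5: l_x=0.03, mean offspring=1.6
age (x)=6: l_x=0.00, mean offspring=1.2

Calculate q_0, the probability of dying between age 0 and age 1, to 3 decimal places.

0.340

q_0 = (l_0 − l_1) / l_0 = (1 − 0.66) / 1
     = 0.34 / 1 = 0.34 → 0.340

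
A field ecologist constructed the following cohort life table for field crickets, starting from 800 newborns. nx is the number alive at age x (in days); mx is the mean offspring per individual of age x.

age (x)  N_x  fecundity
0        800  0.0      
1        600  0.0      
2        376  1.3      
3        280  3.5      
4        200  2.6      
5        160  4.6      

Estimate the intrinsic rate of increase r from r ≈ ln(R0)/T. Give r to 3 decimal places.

lx = nx/n0 = nx/800: 1, 0.75, 0.47, 0.35, 0.25, 0.2
R0 = Σ lx·mx = 0 + 0 + 0.611 + 1.225 + 0.65 + 0.92 = 3.406
Σ x·lx·mx = 12.097; T = 12.097/3.406 = 3.55167…
r ≈ ln(R0)/T = ln(3.406)/3.55167… = 0.34506… → 0.345

0.345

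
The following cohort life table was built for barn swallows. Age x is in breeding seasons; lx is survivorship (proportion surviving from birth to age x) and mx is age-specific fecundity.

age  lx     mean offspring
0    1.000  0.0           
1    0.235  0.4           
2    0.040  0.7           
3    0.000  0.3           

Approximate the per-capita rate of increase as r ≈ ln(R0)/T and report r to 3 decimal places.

R0 = Σ lx·mx = 0 + 0.094 + 0.028 + 0 = 0.122
Σ x·lx·mx = 0.15; T = 0.15/0.122 = 1.22951…
r ≈ ln(R0)/T = ln(0.122)/1.22951… = -1.71104… → -1.711

-1.711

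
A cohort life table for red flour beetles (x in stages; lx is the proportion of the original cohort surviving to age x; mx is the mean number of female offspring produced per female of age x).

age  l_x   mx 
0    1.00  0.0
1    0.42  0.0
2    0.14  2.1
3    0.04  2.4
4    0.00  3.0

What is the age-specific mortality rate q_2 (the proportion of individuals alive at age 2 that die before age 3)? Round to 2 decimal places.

q_2 = (l_2 − l_3) / l_2 = (0.14 − 0.04) / 0.14
     = 0.1 / 0.14 = 0.714286… → 0.71

0.71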